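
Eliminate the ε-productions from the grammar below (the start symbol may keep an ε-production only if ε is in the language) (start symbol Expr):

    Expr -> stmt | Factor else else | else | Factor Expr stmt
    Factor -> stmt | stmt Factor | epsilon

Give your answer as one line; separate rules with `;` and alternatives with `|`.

Expr -> stmt | Factor else else | else else | else | Factor Expr stmt | Expr stmt; Factor -> stmt | stmt Factor

Nullable nonterminals: {Factor}.
ε ∉ L(G), so no ε-production is kept.
For each production, add variants omitting each subset of nullable occurrences: Expr → Factor else else gives Factor else else | else else. Expr → Factor Expr stmt gives Factor Expr stmt | Expr stmt.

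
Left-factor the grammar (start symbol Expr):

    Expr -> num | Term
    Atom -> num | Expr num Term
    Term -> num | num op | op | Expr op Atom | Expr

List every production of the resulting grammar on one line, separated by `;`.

Term has alternatives sharing prefix 'num': factor to Term → num Term1 with Term1 → ε | op.
Term has alternatives sharing prefix 'Expr': factor to Term → Expr Term2 with Term2 → op Atom | ε.

Expr -> num | Term; Atom -> num | Expr num Term; Term -> op | num Term1 | Expr Term2; Term1 -> ε | op; Term2 -> op Atom | ε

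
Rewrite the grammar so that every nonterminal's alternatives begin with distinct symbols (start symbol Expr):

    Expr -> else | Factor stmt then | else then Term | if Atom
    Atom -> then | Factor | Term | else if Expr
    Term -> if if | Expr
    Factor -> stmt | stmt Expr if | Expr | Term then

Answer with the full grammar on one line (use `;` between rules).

Expr has alternatives sharing prefix 'else': factor to Expr → else Expr1 with Expr1 → ε | then Term.
Factor has alternatives sharing prefix 'stmt': factor to Factor → stmt Factor1 with Factor1 → ε | Expr if.

Expr -> Factor stmt then | if Atom | else Expr1; Atom -> then | Factor | Term | else if Expr; Term -> if if | Expr; Factor -> Expr | Term then | stmt Factor1; Expr1 -> ε | then Term; Factor1 -> ε | Expr if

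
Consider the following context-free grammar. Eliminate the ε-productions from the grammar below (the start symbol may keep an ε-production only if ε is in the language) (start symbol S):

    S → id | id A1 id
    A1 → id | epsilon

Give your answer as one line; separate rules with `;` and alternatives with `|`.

Nullable nonterminals: {A1}.
ε ∉ L(G), so no ε-production is kept.
For each production, add variants omitting each subset of nullable occurrences: S → id A1 id gives id A1 id | id id.

S → id | id A1 id | id id; A1 → id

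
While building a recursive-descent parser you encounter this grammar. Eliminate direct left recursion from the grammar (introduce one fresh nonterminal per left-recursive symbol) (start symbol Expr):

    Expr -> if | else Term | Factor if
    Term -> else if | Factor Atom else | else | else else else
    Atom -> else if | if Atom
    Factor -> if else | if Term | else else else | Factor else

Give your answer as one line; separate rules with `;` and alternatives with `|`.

Expr -> if | else Term | Factor if; Term -> else if | Factor Atom else | else | else else else; Atom -> else if | if Atom; Factor -> if else Factor1 | if Term Factor1 | else else else Factor1; Factor1 -> else Factor1 | ε

Directly left-recursive nonterminal: Factor.
For Factor: α = {else}, β = {if else, if Term, else else else}. Rewrite as Factor → β Factor1 and Factor1 → α Factor1 | ε.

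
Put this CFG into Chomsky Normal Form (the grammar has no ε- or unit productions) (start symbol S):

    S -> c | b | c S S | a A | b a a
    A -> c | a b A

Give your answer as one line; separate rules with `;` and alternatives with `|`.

Introduce a nonterminal for each terminal appearing in a rule of length ≥ 2: X1 → c, X2 → a, X3 → b.
Binarize each right-hand side of length ≥ 3 by chaining fresh nonterminals (Y1, Y2, …): affected rules were S → X1 S S; S → X3 X2 X2; A → X2 X3 A.

S -> c | b | X1 Y1 | X2 A | X3 Y2; A -> c | X2 Y3; X1 -> c; X2 -> a; X3 -> b; Y1 -> S S; Y2 -> X2 X2; Y3 -> X3 A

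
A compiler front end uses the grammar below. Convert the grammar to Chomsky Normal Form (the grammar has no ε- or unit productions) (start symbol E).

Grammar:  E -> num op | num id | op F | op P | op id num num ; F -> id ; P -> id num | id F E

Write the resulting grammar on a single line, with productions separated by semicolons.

Introduce a nonterminal for each terminal appearing in a rule of length ≥ 2: X1 → num, X2 → op, X3 → id.
Binarize each right-hand side of length ≥ 3 by chaining fresh nonterminals (Y1, Y2, …): affected rules were E → X2 X3 X1 X1; P → X3 F E.

E -> X1 X2 | X1 X3 | X2 F | X2 P | X2 Y1; F -> id; P -> X3 X1 | X3 Y3; X1 -> num; X2 -> op; X3 -> id; Y1 -> X3 Y2; Y2 -> X1 X1; Y3 -> F E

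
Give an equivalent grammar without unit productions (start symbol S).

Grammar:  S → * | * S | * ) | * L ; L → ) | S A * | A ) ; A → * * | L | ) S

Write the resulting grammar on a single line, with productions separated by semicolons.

Unit pairs: A ⇒* {L}.
Replace each nonterminal's rules with the union of the non-unit rules of every nonterminal it unit-derives.

S → * | * S | * ) | * L; L → ) | S A * | A ); A → ) | S A * | A ) | * * | ) S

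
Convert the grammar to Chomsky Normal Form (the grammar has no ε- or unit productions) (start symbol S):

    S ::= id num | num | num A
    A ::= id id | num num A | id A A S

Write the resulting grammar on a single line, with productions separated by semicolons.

S ::= X1 X2 | num | X2 A; A ::= X1 X1 | X2 Y1 | X1 Y2; X1 ::= id; X2 ::= num; Y1 ::= X2 A; Y2 ::= A Y3; Y3 ::= A S

Introduce a nonterminal for each terminal appearing in a rule of length ≥ 2: X1 → id, X2 → num.
Binarize each right-hand side of length ≥ 3 by chaining fresh nonterminals (Y1, Y2, …): affected rules were A → X2 X2 A; A → X1 A A S.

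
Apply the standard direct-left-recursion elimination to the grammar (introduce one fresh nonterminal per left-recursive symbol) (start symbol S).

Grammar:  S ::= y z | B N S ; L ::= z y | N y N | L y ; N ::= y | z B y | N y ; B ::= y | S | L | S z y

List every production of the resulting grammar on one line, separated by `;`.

L, N are directly left-recursive.
For L: α = {y}, β = {z y, N y N}. Rewrite as L → β L' and L' → α L' | ε.
For N: α = {y}, β = {y, z B y}. Rewrite as N → β N' and N' → α N' | ε.

S ::= y z | B N S; L ::= z y L' | N y N L'; N ::= y N' | z B y N'; B ::= y | S | L | S z y; L' ::= y L' | ε; N' ::= y N' | ε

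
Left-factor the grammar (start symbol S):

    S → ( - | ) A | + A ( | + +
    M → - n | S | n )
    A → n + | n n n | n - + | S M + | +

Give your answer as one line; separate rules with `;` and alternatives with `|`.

S has alternatives sharing prefix '+': factor to S → + S' with S' → A ( | +.
A has alternatives sharing prefix 'n': factor to A → n A' with A' → + | n n | - +.

S → ( - | ) A | + S'; M → - n | S | n ); A → S M + | + | n A'; S' → A ( | +; A' → + | n n | - +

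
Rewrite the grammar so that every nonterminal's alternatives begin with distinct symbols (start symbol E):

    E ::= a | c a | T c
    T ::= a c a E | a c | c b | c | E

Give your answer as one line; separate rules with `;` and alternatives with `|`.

E ::= a | c a | T c; T ::= E | a c T' | c T''; T' ::= a E | ε; T'' ::= b | ε

T has alternatives sharing prefix 'a c': factor to T → a c T' with T' → a E | ε.
T has alternatives sharing prefix 'c': factor to T → c T'' with T'' → b | ε.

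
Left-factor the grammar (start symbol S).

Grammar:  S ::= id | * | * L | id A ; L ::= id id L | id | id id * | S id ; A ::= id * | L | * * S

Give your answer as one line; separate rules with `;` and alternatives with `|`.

S ::= id S' | * S''; L ::= S id | id L'; A ::= id * | L | * * S; S' ::= ε | A; S'' ::= ε | L; L' ::= ε | id L''; L'' ::= L | *

S has alternatives sharing prefix 'id': factor to S → id S' with S' → ε | A.
S has alternatives sharing prefix '*': factor to S → * S'' with S'' → ε | L.
L has alternatives sharing prefix 'id': factor to L → id L' with L' → id L | ε | id *.
L' has alternatives sharing prefix 'id': factor to L' → id L'' with L'' → L | *.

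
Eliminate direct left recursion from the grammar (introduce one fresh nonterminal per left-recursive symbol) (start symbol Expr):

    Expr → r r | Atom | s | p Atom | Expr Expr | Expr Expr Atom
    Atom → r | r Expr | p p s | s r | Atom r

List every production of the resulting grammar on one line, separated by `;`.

Directly left-recursive nonterminals: Expr, Atom.
For Expr: α = {Expr, Expr Atom}, β = {r r, Atom, s, p Atom}. Rewrite as Expr → β Expr1 and Expr1 → α Expr1 | ε.
For Atom: α = {r}, β = {r, r Expr, p p s, s r}. Rewrite as Atom → β Atom1 and Atom1 → α Atom1 | ε.

Expr → r r Expr1 | Atom Expr1 | s Expr1 | p Atom Expr1; Atom → r Atom1 | r Expr Atom1 | p p s Atom1 | s r Atom1; Expr1 → Expr Expr1 | Expr Atom Expr1 | eps; Atom1 → r Atom1 | eps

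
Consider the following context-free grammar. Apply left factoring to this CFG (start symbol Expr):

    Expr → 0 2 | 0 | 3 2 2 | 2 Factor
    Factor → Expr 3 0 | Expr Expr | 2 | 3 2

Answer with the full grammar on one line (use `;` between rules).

Expr has alternatives sharing prefix '0': factor to Expr → 0 Expr1 with Expr1 → 2 | ε.
Factor has alternatives sharing prefix 'Expr': factor to Factor → Expr Factor1 with Factor1 → 3 0 | Expr.

Expr → 3 2 2 | 2 Factor | 0 Expr1; Factor → 2 | 3 2 | Expr Factor1; Expr1 → 2 | eps; Factor1 → 3 0 | Expr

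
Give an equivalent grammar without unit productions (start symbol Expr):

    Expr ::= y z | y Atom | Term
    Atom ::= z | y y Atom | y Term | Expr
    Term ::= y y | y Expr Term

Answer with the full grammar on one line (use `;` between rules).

Unit pairs: Atom ⇒* {Expr, Term}; Expr ⇒* {Term}.
Replace each nonterminal's rules with the union of the non-unit rules of every nonterminal it unit-derives.

Expr ::= y y | y Expr Term | y z | y Atom; Atom ::= y y | y Expr Term | z | y y Atom | y Term | y z | y Atom; Term ::= y y | y Expr Term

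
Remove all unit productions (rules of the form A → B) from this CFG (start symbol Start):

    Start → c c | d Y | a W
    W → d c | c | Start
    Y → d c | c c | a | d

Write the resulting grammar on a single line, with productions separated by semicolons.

Unit pairs: W ⇒* {Start}.
For each unit pair (A, B), copy every non-unit production of B to A, then drop all unit productions.

Start → c c | d Y | a W; W → c c | d Y | a W | d c | c; Y → d c | c c | a | d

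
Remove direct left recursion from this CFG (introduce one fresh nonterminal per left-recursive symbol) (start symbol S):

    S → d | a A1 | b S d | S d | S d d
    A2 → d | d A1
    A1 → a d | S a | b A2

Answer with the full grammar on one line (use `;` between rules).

Left recursion appears on S.
For S: α = {d, d d}, β = {d, a A1, b S d}. Rewrite as S → β S' and S' → α S' | ε.

S → d S' | a A1 S' | b S d S'; A2 → d | d A1; A1 → a d | S a | b A2; S' → d S' | d d S' | ε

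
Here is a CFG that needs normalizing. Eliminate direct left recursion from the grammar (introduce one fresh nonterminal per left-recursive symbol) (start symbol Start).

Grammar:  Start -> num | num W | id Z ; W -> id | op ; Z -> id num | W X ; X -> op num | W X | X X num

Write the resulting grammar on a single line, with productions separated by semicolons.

Start -> num | num W | id Z; W -> id | op; Z -> id num | W X; X -> op num X1 | W X X1; X1 -> X num X1 | ε

X is directly left-recursive.
For X: α = {X num}, β = {op num, W X}. Rewrite as X → β X1 and X1 → α X1 | ε.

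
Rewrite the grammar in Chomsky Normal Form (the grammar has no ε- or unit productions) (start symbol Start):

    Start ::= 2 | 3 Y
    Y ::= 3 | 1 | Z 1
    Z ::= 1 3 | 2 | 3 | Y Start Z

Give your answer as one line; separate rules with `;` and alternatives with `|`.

Introduce a nonterminal for each terminal appearing in a rule of length ≥ 2: X1 → 3, X2 → 1.
Binarize each right-hand side of length ≥ 3 by chaining fresh nonterminals (Y1, Y2, …): affected rules were Z → Y Start Z.

Start ::= 2 | X1 Y; Y ::= 3 | 1 | Z X2; Z ::= X2 X1 | 2 | 3 | Y Y1; X1 ::= 3; X2 ::= 1; Y1 ::= Start Z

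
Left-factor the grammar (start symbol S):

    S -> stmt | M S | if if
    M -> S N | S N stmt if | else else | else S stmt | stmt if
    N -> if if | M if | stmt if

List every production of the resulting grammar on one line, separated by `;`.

S -> stmt | M S | if if; M -> stmt if | S N M' | else M''; N -> if if | M if | stmt if; M' -> ε | stmt if; M'' -> else | S stmt

M has alternatives sharing prefix 'S N': factor to M → S N M' with M' → ε | stmt if.
M has alternatives sharing prefix 'else': factor to M → else M'' with M'' → else | S stmt.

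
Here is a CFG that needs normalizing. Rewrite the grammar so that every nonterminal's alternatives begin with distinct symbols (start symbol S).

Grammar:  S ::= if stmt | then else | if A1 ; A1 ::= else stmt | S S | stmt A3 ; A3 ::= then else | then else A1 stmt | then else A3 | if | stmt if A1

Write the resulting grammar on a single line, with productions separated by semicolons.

S has alternatives sharing prefix 'if': factor to S → if S' with S' → stmt | A1.
A3 has alternatives sharing prefix 'then else': factor to A3 → then else A3' with A3' → ε | A1 stmt | A3.

S ::= then else | if S'; A1 ::= else stmt | S S | stmt A3; A3 ::= if | stmt if A1 | then else A3'; S' ::= stmt | A1; A3' ::= eps | A1 stmt | A3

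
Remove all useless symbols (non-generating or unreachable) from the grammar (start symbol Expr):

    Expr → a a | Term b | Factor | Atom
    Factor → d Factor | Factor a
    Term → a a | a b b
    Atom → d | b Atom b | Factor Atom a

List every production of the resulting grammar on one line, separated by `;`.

Generating nonterminals: {Atom, Expr, Term}.
Reachable from Expr after that: {Atom, Expr, Term}.
Removed useless symbols: {Factor} and every production mentioning them.

Expr → a a | Term b | Atom; Term → a a | a b b; Atom → d | b Atom b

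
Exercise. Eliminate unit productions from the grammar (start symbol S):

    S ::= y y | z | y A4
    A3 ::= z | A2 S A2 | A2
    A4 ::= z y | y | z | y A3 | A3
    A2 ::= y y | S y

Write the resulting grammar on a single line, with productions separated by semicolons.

Unit pairs: A3 ⇒* {A2}; A4 ⇒* {A2, A3}.
Replace each nonterminal's rules with the union of the non-unit rules of every nonterminal it unit-derives.

S ::= y y | z | y A4; A3 ::= y y | S y | z | A2 S A2; A4 ::= z y | y | z | y A3 | y y | S y | A2 S A2; A2 ::= y y | S y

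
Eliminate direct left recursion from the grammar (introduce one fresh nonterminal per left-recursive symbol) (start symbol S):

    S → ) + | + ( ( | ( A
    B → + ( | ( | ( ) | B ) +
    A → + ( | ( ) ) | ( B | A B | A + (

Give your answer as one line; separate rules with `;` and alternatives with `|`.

B, A are directly left-recursive.
For B: α = {) +}, β = {+ (, (, ( )}. Rewrite as B → β B' and B' → α B' | ε.
For A: α = {B, + (}, β = {+ (, ( ) ), ( B}. Rewrite as A → β A' and A' → α A' | ε.

S → ) + | + ( ( | ( A; B → + ( B' | ( B' | ( ) B'; A → + ( A' | ( ) ) A' | ( B A'; B' → ) + B' | epsilon; A' → B A' | + ( A' | epsilon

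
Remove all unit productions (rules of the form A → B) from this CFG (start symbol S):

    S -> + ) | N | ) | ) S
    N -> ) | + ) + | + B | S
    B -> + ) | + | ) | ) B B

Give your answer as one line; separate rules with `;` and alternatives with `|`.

S -> + ) | ) | ) S | + ) + | + B; N -> + ) | ) | ) S | + ) + | + B; B -> + ) | + | ) | ) B B

Unit pairs: N ⇒* {S}; S ⇒* {N}.
For every A with A ⇒* B via unit rules, add B's non-unit alternatives to A; then delete every rule of the form X → Y.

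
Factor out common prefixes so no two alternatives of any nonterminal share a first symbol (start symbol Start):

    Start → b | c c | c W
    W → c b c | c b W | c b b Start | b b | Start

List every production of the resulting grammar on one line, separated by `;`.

Start has alternatives sharing prefix 'c': factor to Start → c Start1 with Start1 → c | W.
W has alternatives sharing prefix 'c b': factor to W → c b W1 with W1 → c | W | b Start.

Start → b | c Start1; W → b b | Start | c b W1; Start1 → c | W; W1 → c | W | b Start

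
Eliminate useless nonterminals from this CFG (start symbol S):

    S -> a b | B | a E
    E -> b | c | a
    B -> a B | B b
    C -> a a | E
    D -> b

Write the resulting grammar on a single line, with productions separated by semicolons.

S -> a b | a E; E -> b | c | a

Generating nonterminals: {C, D, E, S}.
Reachable from S after that: {E, S}.
Removed useless symbols: {B, C, D} and every production mentioning them.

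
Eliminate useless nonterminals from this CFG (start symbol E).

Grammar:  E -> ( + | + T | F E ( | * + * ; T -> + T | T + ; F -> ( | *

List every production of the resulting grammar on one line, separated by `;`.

Generating nonterminals: {E, F}.
Reachable from E after that: {E, F}.
Removed useless symbols: {T} and every production mentioning them.

E -> ( + | F E ( | * + *; F -> ( | *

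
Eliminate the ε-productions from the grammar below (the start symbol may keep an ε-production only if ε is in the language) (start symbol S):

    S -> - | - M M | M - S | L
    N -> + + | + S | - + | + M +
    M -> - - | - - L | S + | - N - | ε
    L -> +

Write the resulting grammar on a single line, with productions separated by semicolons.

Nullable nonterminals: {M}.
ε ∉ L(G), so no ε-production is kept.
Expand every rule over subsets of its nullable positions: S → - M M gives - M M | - M. S → M - S gives M - S | - S.

S -> - | - M M | - M | M - S | - S | L; N -> + + | + S | - + | + M +; M -> - - | - - L | S + | - N -; L -> +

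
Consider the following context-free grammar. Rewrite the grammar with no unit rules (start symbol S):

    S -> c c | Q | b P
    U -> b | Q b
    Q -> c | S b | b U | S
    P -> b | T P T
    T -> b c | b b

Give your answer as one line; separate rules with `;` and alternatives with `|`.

Unit pairs: Q ⇒* {S}; S ⇒* {Q}.
For each unit pair (A, B), copy every non-unit production of B to A, then drop all unit productions.

S -> c c | b P | c | S b | b U; U -> b | Q b; Q -> c c | b P | c | S b | b U; P -> b | T P T; T -> b c | b b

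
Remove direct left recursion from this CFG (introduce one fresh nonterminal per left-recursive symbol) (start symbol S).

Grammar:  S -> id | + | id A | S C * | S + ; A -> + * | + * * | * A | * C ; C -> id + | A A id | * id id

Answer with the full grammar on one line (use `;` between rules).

S -> id S' | + S' | id A S'; A -> + * | + * * | * A | * C; C -> id + | A A id | * id id; S' -> C * S' | + S' | ε

Left recursion appears on S.
For S: α = {C *, +}, β = {id, +, id A}. Rewrite as S → β S' and S' → α S' | ε.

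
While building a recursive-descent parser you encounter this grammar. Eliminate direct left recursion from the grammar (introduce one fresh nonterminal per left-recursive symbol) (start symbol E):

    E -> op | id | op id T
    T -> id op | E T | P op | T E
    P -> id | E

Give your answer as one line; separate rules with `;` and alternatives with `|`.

E -> op | id | op id T; T -> id op T' | E T T' | P op T'; P -> id | E; T' -> E T' | ε

Directly left-recursive nonterminal: T.
For T: α = {E}, β = {id op, E T, P op}. Rewrite as T → β T' and T' → α T' | ε.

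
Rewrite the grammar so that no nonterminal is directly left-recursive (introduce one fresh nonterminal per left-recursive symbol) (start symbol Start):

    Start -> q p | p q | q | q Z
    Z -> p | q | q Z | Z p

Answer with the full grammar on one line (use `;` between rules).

Start -> q p | p q | q | q Z; Z -> p Z1 | q Z1 | q Z Z1; Z1 -> p Z1 | ε

Left recursion appears on Z.
For Z: α = {p}, β = {p, q, q Z}. Rewrite as Z → β Z1 and Z1 → α Z1 | ε.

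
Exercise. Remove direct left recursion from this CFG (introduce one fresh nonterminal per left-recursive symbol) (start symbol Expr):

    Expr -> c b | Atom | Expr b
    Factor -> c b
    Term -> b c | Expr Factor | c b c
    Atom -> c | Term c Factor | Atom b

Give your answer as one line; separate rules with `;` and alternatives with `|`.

Expr -> c b Expr1 | Atom Expr1; Factor -> c b; Term -> b c | Expr Factor | c b c; Atom -> c Atom1 | Term c Factor Atom1; Expr1 -> b Expr1 | ε; Atom1 -> b Atom1 | ε

Left recursion appears on Expr, Atom.
For Expr: α = {b}, β = {c b, Atom}. Rewrite as Expr → β Expr1 and Expr1 → α Expr1 | ε.
For Atom: α = {b}, β = {c, Term c Factor}. Rewrite as Atom → β Atom1 and Atom1 → α Atom1 | ε.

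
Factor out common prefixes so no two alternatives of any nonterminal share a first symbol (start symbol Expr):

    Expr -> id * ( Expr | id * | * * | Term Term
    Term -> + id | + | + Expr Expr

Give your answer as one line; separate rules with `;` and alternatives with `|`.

Expr -> * * | Term Term | id * Expr1; Term -> + Term1; Expr1 -> ( Expr | ε; Term1 -> id | ε | Expr Expr

Expr has alternatives sharing prefix 'id *': factor to Expr → id * Expr1 with Expr1 → ( Expr | ε.
Term has alternatives sharing prefix '+': factor to Term → + Term1 with Term1 → id | ε | Expr Expr.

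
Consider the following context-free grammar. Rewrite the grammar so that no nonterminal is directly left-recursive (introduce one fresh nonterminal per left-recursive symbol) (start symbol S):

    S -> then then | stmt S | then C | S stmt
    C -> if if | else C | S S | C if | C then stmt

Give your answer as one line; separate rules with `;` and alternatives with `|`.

Left recursion appears on S, C.
For S: α = {stmt}, β = {then then, stmt S, then C}. Rewrite as S → β S' and S' → α S' | ε.
For C: α = {if, then stmt}, β = {if if, else C, S S}. Rewrite as C → β C' and C' → α C' | ε.

S -> then then S' | stmt S S' | then C S'; C -> if if C' | else C C' | S S C'; S' -> stmt S' | epsilon; C' -> if C' | then stmt C' | epsilon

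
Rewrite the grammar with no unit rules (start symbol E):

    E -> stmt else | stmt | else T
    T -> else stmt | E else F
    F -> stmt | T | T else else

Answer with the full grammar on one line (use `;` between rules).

Unit pairs: F ⇒* {T}.
For every A with A ⇒* B via unit rules, add B's non-unit alternatives to A; then delete every rule of the form X → Y.

E -> stmt else | stmt | else T; T -> else stmt | E else F; F -> stmt | T else else | else stmt | E else F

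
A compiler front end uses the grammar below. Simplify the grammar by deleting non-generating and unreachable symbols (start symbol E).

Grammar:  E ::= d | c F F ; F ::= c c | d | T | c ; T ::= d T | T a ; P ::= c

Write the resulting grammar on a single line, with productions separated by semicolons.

Generating nonterminals: {E, F, P}.
Reachable from E after that: {E, F}.
Removed useless symbols: {P, T} and every production mentioning them.

E ::= d | c F F; F ::= c c | d | c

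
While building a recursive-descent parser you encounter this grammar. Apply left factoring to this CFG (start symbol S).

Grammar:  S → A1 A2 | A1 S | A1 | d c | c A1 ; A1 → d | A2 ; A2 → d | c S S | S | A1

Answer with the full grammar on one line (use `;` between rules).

S has alternatives sharing prefix 'A1': factor to S → A1 S' with S' → A2 | S | ε.

S → d c | c A1 | A1 S'; A1 → d | A2; A2 → d | c S S | S | A1; S' → A2 | S | ε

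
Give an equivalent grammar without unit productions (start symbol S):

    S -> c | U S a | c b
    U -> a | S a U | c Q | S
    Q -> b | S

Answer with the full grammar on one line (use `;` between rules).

S -> c | U S a | c b; U -> a | S a U | c Q | c | U S a | c b; Q -> c | U S a | c b | b

Unit pairs: Q ⇒* {S}; U ⇒* {S}.
For every A with A ⇒* B via unit rules, add B's non-unit alternatives to A; then delete every rule of the form X → Y.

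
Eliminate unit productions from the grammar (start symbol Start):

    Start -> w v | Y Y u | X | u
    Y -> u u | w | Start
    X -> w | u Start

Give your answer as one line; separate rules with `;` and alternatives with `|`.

Unit pairs: Start ⇒* {X}; Y ⇒* {Start, X}.
For every A with A ⇒* B via unit rules, add B's non-unit alternatives to A; then delete every rule of the form X → Y.

Start -> w v | Y Y u | u | w | u Start; Y -> w v | Y Y u | u | w | u Start | u u; X -> w | u Start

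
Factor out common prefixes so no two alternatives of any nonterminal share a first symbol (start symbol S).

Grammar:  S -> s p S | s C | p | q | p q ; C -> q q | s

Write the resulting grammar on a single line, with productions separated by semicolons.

S has alternatives sharing prefix 's': factor to S → s S' with S' → p S | C.
S has alternatives sharing prefix 'p': factor to S → p S'' with S'' → ε | q.

S -> q | s S' | p S''; C -> q q | s; S' -> p S | C; S'' -> ε | q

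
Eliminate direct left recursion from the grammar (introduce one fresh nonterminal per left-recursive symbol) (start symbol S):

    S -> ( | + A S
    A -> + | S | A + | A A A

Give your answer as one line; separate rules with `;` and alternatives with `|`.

S -> ( | + A S; A -> + A' | S A'; A' -> + A' | A A A' | ε

A is directly left-recursive.
For A: α = {+, A A}, β = {+, S}. Rewrite as A → β A' and A' → α A' | ε.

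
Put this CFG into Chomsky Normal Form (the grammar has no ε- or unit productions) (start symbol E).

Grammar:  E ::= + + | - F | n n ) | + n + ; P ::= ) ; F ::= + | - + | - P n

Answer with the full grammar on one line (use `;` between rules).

Introduce a nonterminal for each terminal appearing in a rule of length ≥ 2: X1 → +, X2 → -, X3 → n, X4 → ).
Binarize each right-hand side of length ≥ 3 by chaining fresh nonterminals (Y1, Y2, …): affected rules were E → X3 X3 X4; E → X1 X3 X1; F → X2 P X3.

E ::= X1 X1 | X2 F | X3 Y1 | X1 Y2; P ::= ); F ::= + | X2 X1 | X2 Y3; X1 ::= +; X2 ::= -; X3 ::= n; X4 ::= ); Y1 ::= X3 X4; Y2 ::= X3 X1; Y3 ::= P X3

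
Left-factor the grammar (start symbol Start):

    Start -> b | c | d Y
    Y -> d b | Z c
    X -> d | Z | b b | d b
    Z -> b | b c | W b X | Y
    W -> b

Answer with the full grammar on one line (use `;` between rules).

X has alternatives sharing prefix 'd': factor to X → d X1 with X1 → ε | b.
Z has alternatives sharing prefix 'b': factor to Z → b Z1 with Z1 → ε | c.

Start -> b | c | d Y; Y -> d b | Z c; X -> Z | b b | d X1; Z -> W b X | Y | b Z1; W -> b; X1 -> ε | b; Z1 -> ε | c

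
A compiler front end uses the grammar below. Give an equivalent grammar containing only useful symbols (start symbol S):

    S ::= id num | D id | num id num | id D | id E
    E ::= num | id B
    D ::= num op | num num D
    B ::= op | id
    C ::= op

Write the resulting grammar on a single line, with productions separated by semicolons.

S ::= id num | D id | num id num | id D | id E; E ::= num | id B; D ::= num op | num num D; B ::= op | id

Generating nonterminals: {B, C, D, E, S}.
Reachable from S after that: {B, D, E, S}.
Removed useless symbols: {C} and every production mentioning them.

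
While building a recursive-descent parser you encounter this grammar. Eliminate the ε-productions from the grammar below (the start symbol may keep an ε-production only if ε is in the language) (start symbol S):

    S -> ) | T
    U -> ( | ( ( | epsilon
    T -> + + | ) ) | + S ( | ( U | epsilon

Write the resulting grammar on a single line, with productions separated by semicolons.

Nullable set = {S, T, U}.
ε ∈ L(G) since S is nullable, so keep S → ε.
Expand every rule over subsets of its nullable positions: T → + S ( gives + S ( | + (. T → ( U gives ( U | (.

S -> ) | T | epsilon; U -> ( | ( (; T -> + + | ) ) | + S ( | + ( | ( U | (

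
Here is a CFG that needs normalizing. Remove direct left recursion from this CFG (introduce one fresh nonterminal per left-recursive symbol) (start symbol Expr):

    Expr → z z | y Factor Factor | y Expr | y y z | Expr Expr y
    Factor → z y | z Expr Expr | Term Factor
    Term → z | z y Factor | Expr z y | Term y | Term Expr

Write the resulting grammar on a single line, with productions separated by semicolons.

Directly left-recursive nonterminals: Expr, Term.
For Expr: α = {Expr y}, β = {z z, y Factor Factor, y Expr, y y z}. Rewrite as Expr → β Expr1 and Expr1 → α Expr1 | ε.
For Term: α = {y, Expr}, β = {z, z y Factor, Expr z y}. Rewrite as Term → β Term1 and Term1 → α Term1 | ε.

Expr → z z Expr1 | y Factor Factor Expr1 | y Expr Expr1 | y y z Expr1; Factor → z y | z Expr Expr | Term Factor; Term → z Term1 | z y Factor Term1 | Expr z y Term1; Expr1 → Expr y Expr1 | eps; Term1 → y Term1 | Expr Term1 | eps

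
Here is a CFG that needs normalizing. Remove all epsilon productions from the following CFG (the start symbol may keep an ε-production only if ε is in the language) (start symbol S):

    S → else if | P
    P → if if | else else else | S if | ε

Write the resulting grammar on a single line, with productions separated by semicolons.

The nullable symbols are {P, S}.
ε ∈ L(G) since S is nullable, so keep S → ε.
Expand every rule over subsets of its nullable positions: P → S if gives S if | if.

S → else if | P | ε; P → if if | else else else | S if | if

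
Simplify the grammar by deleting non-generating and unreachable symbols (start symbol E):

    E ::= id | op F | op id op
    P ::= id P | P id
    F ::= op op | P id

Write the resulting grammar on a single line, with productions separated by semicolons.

Generating nonterminals: {E, F}.
Reachable from E after that: {E, F}.
Removed useless symbols: {P} and every production mentioning them.

E ::= id | op F | op id op; F ::= op op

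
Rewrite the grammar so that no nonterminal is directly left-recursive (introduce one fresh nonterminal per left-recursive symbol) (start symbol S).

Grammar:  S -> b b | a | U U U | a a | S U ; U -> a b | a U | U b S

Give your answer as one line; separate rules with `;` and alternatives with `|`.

Directly left-recursive nonterminals: S, U.
For S: α = {U}, β = {b b, a, U U U, a a}. Rewrite as S → β S' and S' → α S' | ε.
For U: α = {b S}, β = {a b, a U}. Rewrite as U → β U' and U' → α U' | ε.

S -> b b S' | a S' | U U U S' | a a S'; U -> a b U' | a U U'; S' -> U S' | epsilon; U' -> b S U' | epsilon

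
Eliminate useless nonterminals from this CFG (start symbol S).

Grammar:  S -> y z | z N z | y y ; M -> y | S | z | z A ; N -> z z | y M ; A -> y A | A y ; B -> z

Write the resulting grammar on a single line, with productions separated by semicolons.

S -> y z | z N z | y y; M -> y | S | z; N -> z z | y M

Generating nonterminals: {B, M, N, S}.
Reachable from S after that: {M, N, S}.
Removed useless symbols: {A, B} and every production mentioning them.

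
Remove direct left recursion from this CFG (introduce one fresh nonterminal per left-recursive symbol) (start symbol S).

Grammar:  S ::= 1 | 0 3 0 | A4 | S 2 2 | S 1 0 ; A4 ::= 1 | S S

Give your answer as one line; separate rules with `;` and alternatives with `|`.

Left recursion appears on S.
For S: α = {2 2, 1 0}, β = {1, 0 3 0, A4}. Rewrite as S → β S' and S' → α S' | ε.

S ::= 1 S' | 0 3 0 S' | A4 S'; A4 ::= 1 | S S; S' ::= 2 2 S' | 1 0 S' | eps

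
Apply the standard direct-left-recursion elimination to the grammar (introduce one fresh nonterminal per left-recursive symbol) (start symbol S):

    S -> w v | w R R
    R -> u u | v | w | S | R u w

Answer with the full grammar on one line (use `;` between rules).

S -> w v | w R R; R -> u u R' | v R' | w R' | S R'; R' -> u w R' | ε

R is directly left-recursive.
For R: α = {u w}, β = {u u, v, w, S}. Rewrite as R → β R' and R' → α R' | ε.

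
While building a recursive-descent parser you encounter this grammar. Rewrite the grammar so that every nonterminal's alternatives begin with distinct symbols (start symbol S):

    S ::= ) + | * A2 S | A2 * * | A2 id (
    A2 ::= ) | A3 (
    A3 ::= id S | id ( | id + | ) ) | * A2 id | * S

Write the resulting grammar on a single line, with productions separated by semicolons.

S ::= ) + | * A2 S | A2 S'; A2 ::= ) | A3 (; A3 ::= ) ) | id A3' | * A3''; S' ::= * * | id (; A3' ::= S | ( | +; A3'' ::= A2 id | S

S has alternatives sharing prefix 'A2': factor to S → A2 S' with S' → * * | id (.
A3 has alternatives sharing prefix 'id': factor to A3 → id A3' with A3' → S | ( | +.
A3 has alternatives sharing prefix '*': factor to A3 → * A3'' with A3'' → A2 id | S.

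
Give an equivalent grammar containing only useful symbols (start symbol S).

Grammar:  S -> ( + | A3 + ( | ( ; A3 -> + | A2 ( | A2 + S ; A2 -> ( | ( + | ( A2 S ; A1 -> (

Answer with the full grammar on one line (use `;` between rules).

Generating nonterminals: {A1, A2, A3, S}.
Reachable from S after that: {A2, A3, S}.
Removed useless symbols: {A1} and every production mentioning them.

S -> ( + | A3 + ( | (; A3 -> + | A2 ( | A2 + S; A2 -> ( | ( + | ( A2 S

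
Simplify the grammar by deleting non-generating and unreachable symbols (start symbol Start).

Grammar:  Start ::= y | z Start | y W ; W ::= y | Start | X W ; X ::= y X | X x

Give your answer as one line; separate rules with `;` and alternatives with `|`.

Generating nonterminals: {Start, W}.
Reachable from Start after that: {Start, W}.
Removed useless symbols: {X} and every production mentioning them.

Start ::= y | z Start | y W; W ::= y | Start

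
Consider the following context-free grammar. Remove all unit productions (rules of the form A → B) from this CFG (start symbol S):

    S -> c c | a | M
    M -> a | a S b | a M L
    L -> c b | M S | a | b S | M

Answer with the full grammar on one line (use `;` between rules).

Unit pairs: L ⇒* {M}; S ⇒* {M}.
For every A with A ⇒* B via unit rules, add B's non-unit alternatives to A; then delete every rule of the form X → Y.

S -> c c | a | a S b | a M L; M -> a | a S b | a M L; L -> c b | M S | a | b S | a S b | a M L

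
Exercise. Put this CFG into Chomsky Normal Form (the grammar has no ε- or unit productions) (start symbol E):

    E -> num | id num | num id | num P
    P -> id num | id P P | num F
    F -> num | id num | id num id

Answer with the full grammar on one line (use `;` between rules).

E -> num | X1 X2 | X2 X1 | X2 P; P -> X1 X2 | X1 Y1 | X2 F; F -> num | X1 X2 | X1 Y2; X1 -> id; X2 -> num; Y1 -> P P; Y2 -> X2 X1

Introduce a nonterminal for each terminal appearing in a rule of length ≥ 2: X1 → id, X2 → num.
Binarize each right-hand side of length ≥ 3 by chaining fresh nonterminals (Y1, Y2, …): affected rules were P → X1 P P; F → X1 X2 X1.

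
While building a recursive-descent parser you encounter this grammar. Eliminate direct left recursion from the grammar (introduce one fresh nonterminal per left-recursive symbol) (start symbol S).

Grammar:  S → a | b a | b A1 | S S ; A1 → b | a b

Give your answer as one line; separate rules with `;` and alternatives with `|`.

Directly left-recursive nonterminal: S.
For S: α = {S}, β = {a, b a, b A1}. Rewrite as S → β S' and S' → α S' | ε.

S → a S' | b a S' | b A1 S'; A1 → b | a b; S' → S S' | ε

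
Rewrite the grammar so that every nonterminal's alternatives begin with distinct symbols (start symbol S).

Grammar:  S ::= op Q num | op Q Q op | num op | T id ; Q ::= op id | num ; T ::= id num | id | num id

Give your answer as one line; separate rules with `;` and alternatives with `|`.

S ::= num op | T id | op Q S'; Q ::= op id | num; T ::= num id | id T'; S' ::= num | Q op; T' ::= num | ε

S has alternatives sharing prefix 'op Q': factor to S → op Q S' with S' → num | Q op.
T has alternatives sharing prefix 'id': factor to T → id T' with T' → num | ε.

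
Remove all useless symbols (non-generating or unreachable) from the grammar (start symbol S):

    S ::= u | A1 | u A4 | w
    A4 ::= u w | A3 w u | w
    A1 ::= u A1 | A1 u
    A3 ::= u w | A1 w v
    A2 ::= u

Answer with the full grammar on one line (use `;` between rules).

Generating nonterminals: {A2, A3, A4, S}.
Reachable from S after that: {A3, A4, S}.
Removed useless symbols: {A1, A2} and every production mentioning them.

S ::= u | u A4 | w; A4 ::= u w | A3 w u | w; A3 ::= u w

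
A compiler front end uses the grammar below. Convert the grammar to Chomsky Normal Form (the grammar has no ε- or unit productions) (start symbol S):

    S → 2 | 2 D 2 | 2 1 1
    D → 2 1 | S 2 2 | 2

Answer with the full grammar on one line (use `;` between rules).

S → 2 | X1 Y1 | X1 Y2; D → X1 X2 | S Y3 | 2; X1 → 2; X2 → 1; Y1 → D X1; Y2 → X2 X2; Y3 → X1 X1

Introduce a nonterminal for each terminal appearing in a rule of length ≥ 2: X1 → 2, X2 → 1.
Binarize each right-hand side of length ≥ 3 by chaining fresh nonterminals (Y1, Y2, …): affected rules were S → X1 D X1; S → X1 X2 X2; D → S X1 X1.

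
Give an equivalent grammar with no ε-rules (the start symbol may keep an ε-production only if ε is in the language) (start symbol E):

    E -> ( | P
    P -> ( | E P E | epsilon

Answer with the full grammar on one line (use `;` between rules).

E -> ( | P | ε; P -> ( | E P E | E P | E E | E | P E

Nullable nonterminals: {E, P}.
ε ∈ L(G) since E is nullable, so keep E → ε.
For each production, add variants omitting each subset of nullable occurrences: P → E P E gives E P E | E P | E E | E | P E.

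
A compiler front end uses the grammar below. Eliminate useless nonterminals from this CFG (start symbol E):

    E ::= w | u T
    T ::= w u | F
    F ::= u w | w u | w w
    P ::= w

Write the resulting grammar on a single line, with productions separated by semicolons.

E ::= w | u T; T ::= w u | F; F ::= u w | w u | w w

Generating nonterminals: {E, F, P, T}.
Reachable from E after that: {E, F, T}.
Removed useless symbols: {P} and every production mentioning them.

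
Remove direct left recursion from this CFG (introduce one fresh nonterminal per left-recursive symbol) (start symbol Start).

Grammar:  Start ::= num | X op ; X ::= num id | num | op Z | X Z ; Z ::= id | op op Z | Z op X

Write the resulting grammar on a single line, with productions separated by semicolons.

Start ::= num | X op; X ::= num id X1 | num X1 | op Z X1; Z ::= id Z1 | op op Z Z1; X1 ::= Z X1 | ε; Z1 ::= op X Z1 | ε

Directly left-recursive nonterminals: X, Z.
For X: α = {Z}, β = {num id, num, op Z}. Rewrite as X → β X1 and X1 → α X1 | ε.
For Z: α = {op X}, β = {id, op op Z}. Rewrite as Z → β Z1 and Z1 → α Z1 | ε.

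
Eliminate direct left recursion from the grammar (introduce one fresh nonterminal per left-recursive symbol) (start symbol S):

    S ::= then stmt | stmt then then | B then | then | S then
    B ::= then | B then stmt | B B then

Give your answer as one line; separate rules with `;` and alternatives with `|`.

S ::= then stmt S' | stmt then then S' | B then S' | then S'; B ::= then B'; S' ::= then S' | ε; B' ::= then stmt B' | B then B' | ε

Left recursion appears on S, B.
For S: α = {then}, β = {then stmt, stmt then then, B then, then}. Rewrite as S → β S' and S' → α S' | ε.
For B: α = {then stmt, B then}, β = {then}. Rewrite as B → β B' and B' → α B' | ε.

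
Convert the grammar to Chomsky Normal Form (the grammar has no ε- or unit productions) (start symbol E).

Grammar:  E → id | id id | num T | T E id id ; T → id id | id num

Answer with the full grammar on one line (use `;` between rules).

E → id | X1 X1 | X2 T | T Y1; T → X1 X1 | X1 X2; X1 → id; X2 → num; Y1 → E Y2; Y2 → X1 X1

Introduce a nonterminal for each terminal appearing in a rule of length ≥ 2: X1 → id, X2 → num.
Binarize each right-hand side of length ≥ 3 by chaining fresh nonterminals (Y1, Y2, …): affected rules were E → T E X1 X1.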